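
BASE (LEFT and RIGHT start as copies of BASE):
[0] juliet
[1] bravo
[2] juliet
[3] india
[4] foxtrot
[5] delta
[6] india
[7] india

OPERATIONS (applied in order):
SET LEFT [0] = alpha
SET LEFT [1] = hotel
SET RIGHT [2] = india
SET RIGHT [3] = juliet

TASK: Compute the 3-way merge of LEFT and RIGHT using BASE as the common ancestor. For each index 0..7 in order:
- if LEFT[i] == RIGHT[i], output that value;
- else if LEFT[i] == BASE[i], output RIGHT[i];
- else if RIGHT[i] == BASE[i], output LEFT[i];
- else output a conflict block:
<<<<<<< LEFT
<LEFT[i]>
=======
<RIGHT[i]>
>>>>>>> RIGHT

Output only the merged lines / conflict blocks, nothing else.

Answer: alpha
hotel
india
juliet
foxtrot
delta
india
india

Derivation:
Final LEFT:  [alpha, hotel, juliet, india, foxtrot, delta, india, india]
Final RIGHT: [juliet, bravo, india, juliet, foxtrot, delta, india, india]
i=0: L=alpha, R=juliet=BASE -> take LEFT -> alpha
i=1: L=hotel, R=bravo=BASE -> take LEFT -> hotel
i=2: L=juliet=BASE, R=india -> take RIGHT -> india
i=3: L=india=BASE, R=juliet -> take RIGHT -> juliet
i=4: L=foxtrot R=foxtrot -> agree -> foxtrot
i=5: L=delta R=delta -> agree -> delta
i=6: L=india R=india -> agree -> india
i=7: L=india R=india -> agree -> india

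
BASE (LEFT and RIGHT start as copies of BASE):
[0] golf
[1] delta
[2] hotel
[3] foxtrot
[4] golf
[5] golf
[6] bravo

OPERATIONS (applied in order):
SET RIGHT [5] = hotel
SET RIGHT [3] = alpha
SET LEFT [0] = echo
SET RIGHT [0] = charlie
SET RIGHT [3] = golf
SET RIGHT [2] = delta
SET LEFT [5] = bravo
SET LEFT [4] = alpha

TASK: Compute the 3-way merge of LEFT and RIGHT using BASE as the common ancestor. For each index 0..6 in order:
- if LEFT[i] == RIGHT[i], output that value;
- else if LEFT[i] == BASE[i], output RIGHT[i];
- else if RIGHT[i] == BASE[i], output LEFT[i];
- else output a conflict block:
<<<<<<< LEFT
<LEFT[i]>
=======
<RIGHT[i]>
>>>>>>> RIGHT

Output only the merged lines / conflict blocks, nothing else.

Answer: <<<<<<< LEFT
echo
=======
charlie
>>>>>>> RIGHT
delta
delta
golf
alpha
<<<<<<< LEFT
bravo
=======
hotel
>>>>>>> RIGHT
bravo

Derivation:
Final LEFT:  [echo, delta, hotel, foxtrot, alpha, bravo, bravo]
Final RIGHT: [charlie, delta, delta, golf, golf, hotel, bravo]
i=0: BASE=golf L=echo R=charlie all differ -> CONFLICT
i=1: L=delta R=delta -> agree -> delta
i=2: L=hotel=BASE, R=delta -> take RIGHT -> delta
i=3: L=foxtrot=BASE, R=golf -> take RIGHT -> golf
i=4: L=alpha, R=golf=BASE -> take LEFT -> alpha
i=5: BASE=golf L=bravo R=hotel all differ -> CONFLICT
i=6: L=bravo R=bravo -> agree -> bravo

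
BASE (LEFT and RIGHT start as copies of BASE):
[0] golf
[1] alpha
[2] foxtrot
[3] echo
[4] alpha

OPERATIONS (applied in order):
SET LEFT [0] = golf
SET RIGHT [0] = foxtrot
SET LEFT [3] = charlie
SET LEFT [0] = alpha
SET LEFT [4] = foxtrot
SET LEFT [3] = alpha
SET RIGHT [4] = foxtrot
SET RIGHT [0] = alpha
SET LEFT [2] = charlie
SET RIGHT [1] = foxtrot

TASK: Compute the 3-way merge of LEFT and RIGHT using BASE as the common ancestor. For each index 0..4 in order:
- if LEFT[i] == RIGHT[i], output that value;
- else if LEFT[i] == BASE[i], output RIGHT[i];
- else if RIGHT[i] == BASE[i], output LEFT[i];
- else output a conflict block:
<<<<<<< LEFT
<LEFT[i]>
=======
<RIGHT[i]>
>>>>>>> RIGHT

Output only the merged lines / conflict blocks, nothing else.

Answer: alpha
foxtrot
charlie
alpha
foxtrot

Derivation:
Final LEFT:  [alpha, alpha, charlie, alpha, foxtrot]
Final RIGHT: [alpha, foxtrot, foxtrot, echo, foxtrot]
i=0: L=alpha R=alpha -> agree -> alpha
i=1: L=alpha=BASE, R=foxtrot -> take RIGHT -> foxtrot
i=2: L=charlie, R=foxtrot=BASE -> take LEFT -> charlie
i=3: L=alpha, R=echo=BASE -> take LEFT -> alpha
i=4: L=foxtrot R=foxtrot -> agree -> foxtrot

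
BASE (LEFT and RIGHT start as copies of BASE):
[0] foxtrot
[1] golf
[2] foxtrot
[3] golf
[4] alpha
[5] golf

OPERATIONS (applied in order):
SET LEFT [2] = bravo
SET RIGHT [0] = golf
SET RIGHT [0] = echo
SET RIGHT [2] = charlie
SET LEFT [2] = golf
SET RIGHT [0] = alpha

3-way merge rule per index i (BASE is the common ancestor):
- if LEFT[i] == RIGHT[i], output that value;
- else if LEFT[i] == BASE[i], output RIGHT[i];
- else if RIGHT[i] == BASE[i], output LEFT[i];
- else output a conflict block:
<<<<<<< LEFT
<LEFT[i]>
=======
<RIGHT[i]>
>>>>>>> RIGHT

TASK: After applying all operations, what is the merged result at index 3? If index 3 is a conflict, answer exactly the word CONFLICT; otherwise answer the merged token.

Final LEFT:  [foxtrot, golf, golf, golf, alpha, golf]
Final RIGHT: [alpha, golf, charlie, golf, alpha, golf]
i=0: L=foxtrot=BASE, R=alpha -> take RIGHT -> alpha
i=1: L=golf R=golf -> agree -> golf
i=2: BASE=foxtrot L=golf R=charlie all differ -> CONFLICT
i=3: L=golf R=golf -> agree -> golf
i=4: L=alpha R=alpha -> agree -> alpha
i=5: L=golf R=golf -> agree -> golf
Index 3 -> golf

Answer: golf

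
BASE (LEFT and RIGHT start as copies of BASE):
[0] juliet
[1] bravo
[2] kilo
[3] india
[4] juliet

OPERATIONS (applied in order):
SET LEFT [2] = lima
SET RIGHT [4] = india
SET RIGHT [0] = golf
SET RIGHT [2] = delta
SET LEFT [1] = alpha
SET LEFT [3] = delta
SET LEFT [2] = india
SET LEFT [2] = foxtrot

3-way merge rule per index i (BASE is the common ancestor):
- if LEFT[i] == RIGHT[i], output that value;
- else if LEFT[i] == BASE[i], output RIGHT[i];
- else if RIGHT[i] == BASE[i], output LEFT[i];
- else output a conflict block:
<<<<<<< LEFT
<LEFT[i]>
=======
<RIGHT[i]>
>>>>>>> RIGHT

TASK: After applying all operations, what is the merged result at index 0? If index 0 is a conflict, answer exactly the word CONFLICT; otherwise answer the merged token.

Final LEFT:  [juliet, alpha, foxtrot, delta, juliet]
Final RIGHT: [golf, bravo, delta, india, india]
i=0: L=juliet=BASE, R=golf -> take RIGHT -> golf
i=1: L=alpha, R=bravo=BASE -> take LEFT -> alpha
i=2: BASE=kilo L=foxtrot R=delta all differ -> CONFLICT
i=3: L=delta, R=india=BASE -> take LEFT -> delta
i=4: L=juliet=BASE, R=india -> take RIGHT -> india
Index 0 -> golf

Answer: golf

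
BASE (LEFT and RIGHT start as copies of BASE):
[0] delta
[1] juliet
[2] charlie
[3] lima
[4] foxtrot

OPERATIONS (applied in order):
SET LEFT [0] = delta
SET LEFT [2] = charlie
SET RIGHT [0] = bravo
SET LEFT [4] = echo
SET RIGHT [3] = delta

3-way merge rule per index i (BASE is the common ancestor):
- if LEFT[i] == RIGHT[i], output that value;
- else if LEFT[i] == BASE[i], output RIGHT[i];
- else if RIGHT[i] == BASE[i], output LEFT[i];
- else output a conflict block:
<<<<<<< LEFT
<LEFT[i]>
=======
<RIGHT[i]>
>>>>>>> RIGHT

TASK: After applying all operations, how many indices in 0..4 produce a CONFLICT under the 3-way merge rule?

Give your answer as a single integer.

Final LEFT:  [delta, juliet, charlie, lima, echo]
Final RIGHT: [bravo, juliet, charlie, delta, foxtrot]
i=0: L=delta=BASE, R=bravo -> take RIGHT -> bravo
i=1: L=juliet R=juliet -> agree -> juliet
i=2: L=charlie R=charlie -> agree -> charlie
i=3: L=lima=BASE, R=delta -> take RIGHT -> delta
i=4: L=echo, R=foxtrot=BASE -> take LEFT -> echo
Conflict count: 0

Answer: 0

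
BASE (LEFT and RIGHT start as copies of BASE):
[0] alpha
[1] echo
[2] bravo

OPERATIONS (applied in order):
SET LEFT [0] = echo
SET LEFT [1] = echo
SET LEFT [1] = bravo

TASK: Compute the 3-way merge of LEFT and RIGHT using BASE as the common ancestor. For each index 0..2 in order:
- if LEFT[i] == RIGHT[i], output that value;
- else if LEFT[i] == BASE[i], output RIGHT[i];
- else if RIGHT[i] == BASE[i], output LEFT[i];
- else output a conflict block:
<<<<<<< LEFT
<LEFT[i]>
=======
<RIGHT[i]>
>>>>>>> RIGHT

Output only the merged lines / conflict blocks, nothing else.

Final LEFT:  [echo, bravo, bravo]
Final RIGHT: [alpha, echo, bravo]
i=0: L=echo, R=alpha=BASE -> take LEFT -> echo
i=1: L=bravo, R=echo=BASE -> take LEFT -> bravo
i=2: L=bravo R=bravo -> agree -> bravo

Answer: echo
bravo
bravo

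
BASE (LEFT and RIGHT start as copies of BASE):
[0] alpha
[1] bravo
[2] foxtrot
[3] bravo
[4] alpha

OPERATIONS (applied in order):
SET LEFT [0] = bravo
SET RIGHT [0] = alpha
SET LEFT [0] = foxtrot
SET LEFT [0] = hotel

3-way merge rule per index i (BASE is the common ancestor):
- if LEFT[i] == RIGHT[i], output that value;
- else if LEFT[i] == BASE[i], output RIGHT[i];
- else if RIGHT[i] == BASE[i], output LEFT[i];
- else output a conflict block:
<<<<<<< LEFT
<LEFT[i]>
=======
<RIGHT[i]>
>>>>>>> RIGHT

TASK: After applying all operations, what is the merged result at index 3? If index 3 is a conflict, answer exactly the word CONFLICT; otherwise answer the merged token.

Final LEFT:  [hotel, bravo, foxtrot, bravo, alpha]
Final RIGHT: [alpha, bravo, foxtrot, bravo, alpha]
i=0: L=hotel, R=alpha=BASE -> take LEFT -> hotel
i=1: L=bravo R=bravo -> agree -> bravo
i=2: L=foxtrot R=foxtrot -> agree -> foxtrot
i=3: L=bravo R=bravo -> agree -> bravo
i=4: L=alpha R=alpha -> agree -> alpha
Index 3 -> bravo

Answer: bravo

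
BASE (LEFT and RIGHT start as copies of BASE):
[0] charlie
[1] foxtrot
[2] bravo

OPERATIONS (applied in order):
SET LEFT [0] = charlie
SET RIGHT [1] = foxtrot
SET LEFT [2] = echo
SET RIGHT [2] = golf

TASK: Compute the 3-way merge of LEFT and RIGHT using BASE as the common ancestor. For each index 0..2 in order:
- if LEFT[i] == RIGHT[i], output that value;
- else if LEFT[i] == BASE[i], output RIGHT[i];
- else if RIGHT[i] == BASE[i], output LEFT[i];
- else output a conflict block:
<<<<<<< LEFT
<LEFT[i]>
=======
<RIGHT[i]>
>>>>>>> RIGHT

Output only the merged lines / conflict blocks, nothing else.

Final LEFT:  [charlie, foxtrot, echo]
Final RIGHT: [charlie, foxtrot, golf]
i=0: L=charlie R=charlie -> agree -> charlie
i=1: L=foxtrot R=foxtrot -> agree -> foxtrot
i=2: BASE=bravo L=echo R=golf all differ -> CONFLICT

Answer: charlie
foxtrot
<<<<<<< LEFT
echo
=======
golf
>>>>>>> RIGHT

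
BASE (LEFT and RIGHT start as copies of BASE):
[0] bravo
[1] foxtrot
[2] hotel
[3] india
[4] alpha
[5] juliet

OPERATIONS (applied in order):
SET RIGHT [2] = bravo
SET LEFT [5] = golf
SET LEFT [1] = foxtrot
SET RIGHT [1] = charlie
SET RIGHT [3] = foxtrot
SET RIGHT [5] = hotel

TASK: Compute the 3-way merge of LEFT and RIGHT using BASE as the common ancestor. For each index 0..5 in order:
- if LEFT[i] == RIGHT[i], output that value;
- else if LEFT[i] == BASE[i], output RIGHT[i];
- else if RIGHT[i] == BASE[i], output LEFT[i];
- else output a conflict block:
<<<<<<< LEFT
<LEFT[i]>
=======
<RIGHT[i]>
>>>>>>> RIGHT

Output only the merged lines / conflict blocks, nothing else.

Answer: bravo
charlie
bravo
foxtrot
alpha
<<<<<<< LEFT
golf
=======
hotel
>>>>>>> RIGHT

Derivation:
Final LEFT:  [bravo, foxtrot, hotel, india, alpha, golf]
Final RIGHT: [bravo, charlie, bravo, foxtrot, alpha, hotel]
i=0: L=bravo R=bravo -> agree -> bravo
i=1: L=foxtrot=BASE, R=charlie -> take RIGHT -> charlie
i=2: L=hotel=BASE, R=bravo -> take RIGHT -> bravo
i=3: L=india=BASE, R=foxtrot -> take RIGHT -> foxtrot
i=4: L=alpha R=alpha -> agree -> alpha
i=5: BASE=juliet L=golf R=hotel all differ -> CONFLICT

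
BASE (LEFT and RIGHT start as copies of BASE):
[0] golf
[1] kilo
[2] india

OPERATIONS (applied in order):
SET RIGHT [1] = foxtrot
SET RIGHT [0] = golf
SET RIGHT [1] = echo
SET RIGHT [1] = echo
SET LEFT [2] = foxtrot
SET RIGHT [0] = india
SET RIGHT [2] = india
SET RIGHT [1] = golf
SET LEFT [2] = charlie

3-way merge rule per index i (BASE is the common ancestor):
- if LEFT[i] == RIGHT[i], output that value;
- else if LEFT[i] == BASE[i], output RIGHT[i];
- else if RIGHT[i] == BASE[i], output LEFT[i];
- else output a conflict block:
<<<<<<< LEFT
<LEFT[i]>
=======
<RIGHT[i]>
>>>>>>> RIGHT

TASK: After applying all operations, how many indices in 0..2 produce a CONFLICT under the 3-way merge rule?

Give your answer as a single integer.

Final LEFT:  [golf, kilo, charlie]
Final RIGHT: [india, golf, india]
i=0: L=golf=BASE, R=india -> take RIGHT -> india
i=1: L=kilo=BASE, R=golf -> take RIGHT -> golf
i=2: L=charlie, R=india=BASE -> take LEFT -> charlie
Conflict count: 0

Answer: 0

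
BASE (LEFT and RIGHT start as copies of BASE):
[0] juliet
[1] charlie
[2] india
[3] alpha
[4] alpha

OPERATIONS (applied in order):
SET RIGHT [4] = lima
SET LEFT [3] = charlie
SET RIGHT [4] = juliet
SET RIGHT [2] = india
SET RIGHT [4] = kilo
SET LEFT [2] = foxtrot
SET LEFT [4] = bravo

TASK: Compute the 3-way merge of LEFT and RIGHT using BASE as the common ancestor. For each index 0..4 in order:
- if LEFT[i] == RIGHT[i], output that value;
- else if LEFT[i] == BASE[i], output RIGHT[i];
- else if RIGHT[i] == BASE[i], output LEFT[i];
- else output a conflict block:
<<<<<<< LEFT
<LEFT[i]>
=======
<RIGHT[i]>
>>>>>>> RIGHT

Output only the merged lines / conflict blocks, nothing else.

Answer: juliet
charlie
foxtrot
charlie
<<<<<<< LEFT
bravo
=======
kilo
>>>>>>> RIGHT

Derivation:
Final LEFT:  [juliet, charlie, foxtrot, charlie, bravo]
Final RIGHT: [juliet, charlie, india, alpha, kilo]
i=0: L=juliet R=juliet -> agree -> juliet
i=1: L=charlie R=charlie -> agree -> charlie
i=2: L=foxtrot, R=india=BASE -> take LEFT -> foxtrot
i=3: L=charlie, R=alpha=BASE -> take LEFT -> charlie
i=4: BASE=alpha L=bravo R=kilo all differ -> CONFLICT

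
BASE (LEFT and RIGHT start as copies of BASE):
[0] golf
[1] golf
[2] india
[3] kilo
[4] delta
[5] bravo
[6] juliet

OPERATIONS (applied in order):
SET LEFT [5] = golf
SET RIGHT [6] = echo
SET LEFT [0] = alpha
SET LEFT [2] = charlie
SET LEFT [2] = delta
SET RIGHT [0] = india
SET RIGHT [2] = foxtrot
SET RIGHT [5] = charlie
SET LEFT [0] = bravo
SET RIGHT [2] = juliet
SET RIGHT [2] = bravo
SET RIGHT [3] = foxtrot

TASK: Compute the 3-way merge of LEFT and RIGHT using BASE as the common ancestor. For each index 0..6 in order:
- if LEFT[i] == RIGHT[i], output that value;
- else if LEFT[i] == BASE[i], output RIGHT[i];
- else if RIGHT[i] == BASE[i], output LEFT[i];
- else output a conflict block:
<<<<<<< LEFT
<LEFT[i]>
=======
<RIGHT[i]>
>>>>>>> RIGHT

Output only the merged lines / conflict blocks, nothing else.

Final LEFT:  [bravo, golf, delta, kilo, delta, golf, juliet]
Final RIGHT: [india, golf, bravo, foxtrot, delta, charlie, echo]
i=0: BASE=golf L=bravo R=india all differ -> CONFLICT
i=1: L=golf R=golf -> agree -> golf
i=2: BASE=india L=delta R=bravo all differ -> CONFLICT
i=3: L=kilo=BASE, R=foxtrot -> take RIGHT -> foxtrot
i=4: L=delta R=delta -> agree -> delta
i=5: BASE=bravo L=golf R=charlie all differ -> CONFLICT
i=6: L=juliet=BASE, R=echo -> take RIGHT -> echo

Answer: <<<<<<< LEFT
bravo
=======
india
>>>>>>> RIGHT
golf
<<<<<<< LEFT
delta
=======
bravo
>>>>>>> RIGHT
foxtrot
delta
<<<<<<< LEFT
golf
=======
charlie
>>>>>>> RIGHT
echo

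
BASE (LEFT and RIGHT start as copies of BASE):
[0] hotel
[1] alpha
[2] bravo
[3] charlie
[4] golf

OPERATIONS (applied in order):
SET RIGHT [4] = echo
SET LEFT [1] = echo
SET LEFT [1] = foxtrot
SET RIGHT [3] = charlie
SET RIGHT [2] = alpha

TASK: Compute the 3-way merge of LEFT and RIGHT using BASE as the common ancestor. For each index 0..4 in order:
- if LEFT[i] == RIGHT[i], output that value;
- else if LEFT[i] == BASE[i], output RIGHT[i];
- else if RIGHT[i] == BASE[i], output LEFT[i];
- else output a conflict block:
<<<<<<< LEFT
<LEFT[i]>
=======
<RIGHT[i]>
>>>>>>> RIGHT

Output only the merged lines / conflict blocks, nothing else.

Answer: hotel
foxtrot
alpha
charlie
echo

Derivation:
Final LEFT:  [hotel, foxtrot, bravo, charlie, golf]
Final RIGHT: [hotel, alpha, alpha, charlie, echo]
i=0: L=hotel R=hotel -> agree -> hotel
i=1: L=foxtrot, R=alpha=BASE -> take LEFT -> foxtrot
i=2: L=bravo=BASE, R=alpha -> take RIGHT -> alpha
i=3: L=charlie R=charlie -> agree -> charlie
i=4: L=golf=BASE, R=echo -> take RIGHT -> echo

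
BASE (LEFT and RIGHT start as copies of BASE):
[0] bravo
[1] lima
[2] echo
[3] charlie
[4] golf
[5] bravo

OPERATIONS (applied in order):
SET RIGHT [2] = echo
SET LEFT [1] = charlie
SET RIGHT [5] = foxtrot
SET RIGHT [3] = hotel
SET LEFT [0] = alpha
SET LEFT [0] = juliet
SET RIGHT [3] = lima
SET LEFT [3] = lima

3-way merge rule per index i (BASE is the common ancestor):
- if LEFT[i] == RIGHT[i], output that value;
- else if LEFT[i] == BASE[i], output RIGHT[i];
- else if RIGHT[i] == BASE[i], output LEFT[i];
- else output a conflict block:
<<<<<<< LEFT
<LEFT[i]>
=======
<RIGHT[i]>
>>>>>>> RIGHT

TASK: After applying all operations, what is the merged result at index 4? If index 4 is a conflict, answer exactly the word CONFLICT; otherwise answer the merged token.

Final LEFT:  [juliet, charlie, echo, lima, golf, bravo]
Final RIGHT: [bravo, lima, echo, lima, golf, foxtrot]
i=0: L=juliet, R=bravo=BASE -> take LEFT -> juliet
i=1: L=charlie, R=lima=BASE -> take LEFT -> charlie
i=2: L=echo R=echo -> agree -> echo
i=3: L=lima R=lima -> agree -> lima
i=4: L=golf R=golf -> agree -> golf
i=5: L=bravo=BASE, R=foxtrot -> take RIGHT -> foxtrot
Index 4 -> golf

Answer: golf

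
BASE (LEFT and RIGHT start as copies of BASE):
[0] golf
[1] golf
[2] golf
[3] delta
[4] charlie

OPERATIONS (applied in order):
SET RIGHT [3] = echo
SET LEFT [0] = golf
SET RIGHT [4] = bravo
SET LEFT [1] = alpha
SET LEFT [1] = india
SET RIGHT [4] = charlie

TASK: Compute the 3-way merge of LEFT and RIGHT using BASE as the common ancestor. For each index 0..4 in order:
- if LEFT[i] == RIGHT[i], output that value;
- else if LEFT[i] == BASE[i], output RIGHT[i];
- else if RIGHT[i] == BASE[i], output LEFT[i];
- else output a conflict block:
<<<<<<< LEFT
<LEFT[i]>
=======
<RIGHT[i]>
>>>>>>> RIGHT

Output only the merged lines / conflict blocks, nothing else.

Answer: golf
india
golf
echo
charlie

Derivation:
Final LEFT:  [golf, india, golf, delta, charlie]
Final RIGHT: [golf, golf, golf, echo, charlie]
i=0: L=golf R=golf -> agree -> golf
i=1: L=india, R=golf=BASE -> take LEFT -> india
i=2: L=golf R=golf -> agree -> golf
i=3: L=delta=BASE, R=echo -> take RIGHT -> echo
i=4: L=charlie R=charlie -> agree -> charlie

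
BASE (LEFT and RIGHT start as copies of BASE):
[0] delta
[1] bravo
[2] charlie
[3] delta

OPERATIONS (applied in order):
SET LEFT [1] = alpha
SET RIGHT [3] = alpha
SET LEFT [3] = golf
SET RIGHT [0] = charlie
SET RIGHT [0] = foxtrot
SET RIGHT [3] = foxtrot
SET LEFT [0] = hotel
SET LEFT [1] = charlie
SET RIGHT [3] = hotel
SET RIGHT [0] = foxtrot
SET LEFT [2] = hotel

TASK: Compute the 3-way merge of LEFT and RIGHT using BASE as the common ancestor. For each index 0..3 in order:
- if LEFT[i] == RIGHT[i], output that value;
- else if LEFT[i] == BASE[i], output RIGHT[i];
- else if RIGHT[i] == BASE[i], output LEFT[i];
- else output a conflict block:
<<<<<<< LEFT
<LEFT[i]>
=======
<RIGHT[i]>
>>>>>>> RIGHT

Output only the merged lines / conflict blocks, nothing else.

Answer: <<<<<<< LEFT
hotel
=======
foxtrot
>>>>>>> RIGHT
charlie
hotel
<<<<<<< LEFT
golf
=======
hotel
>>>>>>> RIGHT

Derivation:
Final LEFT:  [hotel, charlie, hotel, golf]
Final RIGHT: [foxtrot, bravo, charlie, hotel]
i=0: BASE=delta L=hotel R=foxtrot all differ -> CONFLICT
i=1: L=charlie, R=bravo=BASE -> take LEFT -> charlie
i=2: L=hotel, R=charlie=BASE -> take LEFT -> hotel
i=3: BASE=delta L=golf R=hotel all differ -> CONFLICT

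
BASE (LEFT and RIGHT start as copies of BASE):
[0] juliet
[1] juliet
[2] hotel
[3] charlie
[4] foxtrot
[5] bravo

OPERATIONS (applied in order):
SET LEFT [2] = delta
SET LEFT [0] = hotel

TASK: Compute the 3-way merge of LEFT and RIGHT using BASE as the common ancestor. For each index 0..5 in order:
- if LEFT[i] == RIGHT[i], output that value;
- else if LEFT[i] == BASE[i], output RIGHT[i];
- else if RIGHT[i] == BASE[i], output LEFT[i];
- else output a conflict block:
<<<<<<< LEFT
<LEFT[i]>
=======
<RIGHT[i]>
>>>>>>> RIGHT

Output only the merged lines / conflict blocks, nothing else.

Final LEFT:  [hotel, juliet, delta, charlie, foxtrot, bravo]
Final RIGHT: [juliet, juliet, hotel, charlie, foxtrot, bravo]
i=0: L=hotel, R=juliet=BASE -> take LEFT -> hotel
i=1: L=juliet R=juliet -> agree -> juliet
i=2: L=delta, R=hotel=BASE -> take LEFT -> delta
i=3: L=charlie R=charlie -> agree -> charlie
i=4: L=foxtrot R=foxtrot -> agree -> foxtrot
i=5: L=bravo R=bravo -> agree -> bravo

Answer: hotel
juliet
delta
charlie
foxtrot
bravo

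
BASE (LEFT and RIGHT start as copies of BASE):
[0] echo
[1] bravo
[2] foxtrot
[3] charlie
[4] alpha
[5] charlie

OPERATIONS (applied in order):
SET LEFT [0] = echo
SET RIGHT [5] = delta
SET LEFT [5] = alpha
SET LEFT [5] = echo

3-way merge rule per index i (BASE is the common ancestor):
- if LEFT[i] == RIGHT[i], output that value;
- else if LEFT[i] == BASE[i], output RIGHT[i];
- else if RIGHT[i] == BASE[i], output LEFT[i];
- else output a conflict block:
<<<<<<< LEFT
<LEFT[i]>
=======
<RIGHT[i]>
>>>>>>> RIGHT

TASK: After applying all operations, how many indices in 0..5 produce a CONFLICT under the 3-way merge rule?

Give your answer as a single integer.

Answer: 1

Derivation:
Final LEFT:  [echo, bravo, foxtrot, charlie, alpha, echo]
Final RIGHT: [echo, bravo, foxtrot, charlie, alpha, delta]
i=0: L=echo R=echo -> agree -> echo
i=1: L=bravo R=bravo -> agree -> bravo
i=2: L=foxtrot R=foxtrot -> agree -> foxtrot
i=3: L=charlie R=charlie -> agree -> charlie
i=4: L=alpha R=alpha -> agree -> alpha
i=5: BASE=charlie L=echo R=delta all differ -> CONFLICT
Conflict count: 1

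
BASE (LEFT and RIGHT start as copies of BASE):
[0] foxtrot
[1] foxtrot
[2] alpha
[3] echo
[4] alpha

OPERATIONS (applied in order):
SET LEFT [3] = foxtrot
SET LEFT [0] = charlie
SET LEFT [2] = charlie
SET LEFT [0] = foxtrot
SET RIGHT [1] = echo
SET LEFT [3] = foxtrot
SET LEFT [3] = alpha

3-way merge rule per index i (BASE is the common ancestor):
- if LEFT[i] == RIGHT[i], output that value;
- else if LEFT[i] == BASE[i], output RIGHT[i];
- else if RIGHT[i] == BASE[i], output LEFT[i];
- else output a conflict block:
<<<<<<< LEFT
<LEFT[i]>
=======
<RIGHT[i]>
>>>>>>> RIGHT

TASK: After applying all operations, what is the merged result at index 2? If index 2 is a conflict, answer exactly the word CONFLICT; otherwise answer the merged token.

Answer: charlie

Derivation:
Final LEFT:  [foxtrot, foxtrot, charlie, alpha, alpha]
Final RIGHT: [foxtrot, echo, alpha, echo, alpha]
i=0: L=foxtrot R=foxtrot -> agree -> foxtrot
i=1: L=foxtrot=BASE, R=echo -> take RIGHT -> echo
i=2: L=charlie, R=alpha=BASE -> take LEFT -> charlie
i=3: L=alpha, R=echo=BASE -> take LEFT -> alpha
i=4: L=alpha R=alpha -> agree -> alpha
Index 2 -> charlie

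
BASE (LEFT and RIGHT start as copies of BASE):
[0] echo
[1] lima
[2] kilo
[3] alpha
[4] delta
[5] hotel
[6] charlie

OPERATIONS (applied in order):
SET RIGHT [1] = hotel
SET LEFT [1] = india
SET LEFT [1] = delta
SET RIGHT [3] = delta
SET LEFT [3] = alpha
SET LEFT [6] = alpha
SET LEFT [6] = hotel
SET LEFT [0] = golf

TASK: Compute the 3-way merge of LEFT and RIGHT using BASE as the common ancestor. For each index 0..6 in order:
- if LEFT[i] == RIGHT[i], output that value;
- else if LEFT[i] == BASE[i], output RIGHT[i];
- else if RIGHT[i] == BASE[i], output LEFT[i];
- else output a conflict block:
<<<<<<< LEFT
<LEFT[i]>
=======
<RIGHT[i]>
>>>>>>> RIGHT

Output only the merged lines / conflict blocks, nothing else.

Answer: golf
<<<<<<< LEFT
delta
=======
hotel
>>>>>>> RIGHT
kilo
delta
delta
hotel
hotel

Derivation:
Final LEFT:  [golf, delta, kilo, alpha, delta, hotel, hotel]
Final RIGHT: [echo, hotel, kilo, delta, delta, hotel, charlie]
i=0: L=golf, R=echo=BASE -> take LEFT -> golf
i=1: BASE=lima L=delta R=hotel all differ -> CONFLICT
i=2: L=kilo R=kilo -> agree -> kilo
i=3: L=alpha=BASE, R=delta -> take RIGHT -> delta
i=4: L=delta R=delta -> agree -> delta
i=5: L=hotel R=hotel -> agree -> hotel
i=6: L=hotel, R=charlie=BASE -> take LEFT -> hotel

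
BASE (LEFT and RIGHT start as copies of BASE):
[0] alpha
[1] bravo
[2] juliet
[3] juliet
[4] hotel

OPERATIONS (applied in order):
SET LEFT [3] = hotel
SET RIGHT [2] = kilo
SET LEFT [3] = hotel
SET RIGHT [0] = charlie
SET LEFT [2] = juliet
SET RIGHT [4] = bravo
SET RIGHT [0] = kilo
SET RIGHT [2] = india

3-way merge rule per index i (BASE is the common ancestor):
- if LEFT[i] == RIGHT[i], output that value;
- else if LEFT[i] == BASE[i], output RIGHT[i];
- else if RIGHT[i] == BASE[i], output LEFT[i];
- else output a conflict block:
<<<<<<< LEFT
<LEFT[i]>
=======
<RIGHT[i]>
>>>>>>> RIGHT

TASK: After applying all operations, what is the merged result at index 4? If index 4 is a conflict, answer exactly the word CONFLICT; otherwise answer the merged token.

Answer: bravo

Derivation:
Final LEFT:  [alpha, bravo, juliet, hotel, hotel]
Final RIGHT: [kilo, bravo, india, juliet, bravo]
i=0: L=alpha=BASE, R=kilo -> take RIGHT -> kilo
i=1: L=bravo R=bravo -> agree -> bravo
i=2: L=juliet=BASE, R=india -> take RIGHT -> india
i=3: L=hotel, R=juliet=BASE -> take LEFT -> hotel
i=4: L=hotel=BASE, R=bravo -> take RIGHT -> bravo
Index 4 -> bravo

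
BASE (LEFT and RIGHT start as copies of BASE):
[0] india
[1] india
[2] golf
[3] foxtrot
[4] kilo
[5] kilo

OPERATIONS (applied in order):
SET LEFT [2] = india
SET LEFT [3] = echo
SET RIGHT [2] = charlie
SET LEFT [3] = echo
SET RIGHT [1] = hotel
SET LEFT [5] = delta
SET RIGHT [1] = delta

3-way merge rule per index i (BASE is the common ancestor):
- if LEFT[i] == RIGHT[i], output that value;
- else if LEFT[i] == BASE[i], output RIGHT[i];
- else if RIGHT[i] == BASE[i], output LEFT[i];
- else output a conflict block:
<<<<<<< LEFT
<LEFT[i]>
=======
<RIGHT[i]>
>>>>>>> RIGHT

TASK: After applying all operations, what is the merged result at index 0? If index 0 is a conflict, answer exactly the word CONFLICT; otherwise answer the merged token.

Answer: india

Derivation:
Final LEFT:  [india, india, india, echo, kilo, delta]
Final RIGHT: [india, delta, charlie, foxtrot, kilo, kilo]
i=0: L=india R=india -> agree -> india
i=1: L=india=BASE, R=delta -> take RIGHT -> delta
i=2: BASE=golf L=india R=charlie all differ -> CONFLICT
i=3: L=echo, R=foxtrot=BASE -> take LEFT -> echo
i=4: L=kilo R=kilo -> agree -> kilo
i=5: L=delta, R=kilo=BASE -> take LEFT -> delta
Index 0 -> india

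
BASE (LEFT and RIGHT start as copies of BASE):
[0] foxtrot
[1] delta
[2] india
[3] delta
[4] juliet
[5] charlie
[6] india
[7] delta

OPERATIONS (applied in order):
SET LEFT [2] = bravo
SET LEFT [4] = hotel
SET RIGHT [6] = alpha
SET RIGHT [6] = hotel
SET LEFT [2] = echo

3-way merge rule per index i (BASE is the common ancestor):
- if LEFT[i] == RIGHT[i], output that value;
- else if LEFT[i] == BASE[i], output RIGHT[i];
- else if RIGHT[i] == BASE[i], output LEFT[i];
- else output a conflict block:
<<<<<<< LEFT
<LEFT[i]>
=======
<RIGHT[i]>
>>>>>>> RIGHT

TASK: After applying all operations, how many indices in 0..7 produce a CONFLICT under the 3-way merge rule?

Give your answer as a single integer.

Final LEFT:  [foxtrot, delta, echo, delta, hotel, charlie, india, delta]
Final RIGHT: [foxtrot, delta, india, delta, juliet, charlie, hotel, delta]
i=0: L=foxtrot R=foxtrot -> agree -> foxtrot
i=1: L=delta R=delta -> agree -> delta
i=2: L=echo, R=india=BASE -> take LEFT -> echo
i=3: L=delta R=delta -> agree -> delta
i=4: L=hotel, R=juliet=BASE -> take LEFT -> hotel
i=5: L=charlie R=charlie -> agree -> charlie
i=6: L=india=BASE, R=hotel -> take RIGHT -> hotel
i=7: L=delta R=delta -> agree -> delta
Conflict count: 0

Answer: 0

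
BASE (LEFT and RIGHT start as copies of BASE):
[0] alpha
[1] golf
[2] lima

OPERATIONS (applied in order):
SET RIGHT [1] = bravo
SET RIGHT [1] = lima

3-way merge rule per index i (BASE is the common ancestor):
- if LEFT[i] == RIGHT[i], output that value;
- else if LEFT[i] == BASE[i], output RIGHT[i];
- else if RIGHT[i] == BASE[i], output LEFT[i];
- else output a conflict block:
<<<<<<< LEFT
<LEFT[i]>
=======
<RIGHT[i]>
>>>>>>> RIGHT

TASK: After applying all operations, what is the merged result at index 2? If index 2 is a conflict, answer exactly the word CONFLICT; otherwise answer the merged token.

Final LEFT:  [alpha, golf, lima]
Final RIGHT: [alpha, lima, lima]
i=0: L=alpha R=alpha -> agree -> alpha
i=1: L=golf=BASE, R=lima -> take RIGHT -> lima
i=2: L=lima R=lima -> agree -> lima
Index 2 -> lima

Answer: lima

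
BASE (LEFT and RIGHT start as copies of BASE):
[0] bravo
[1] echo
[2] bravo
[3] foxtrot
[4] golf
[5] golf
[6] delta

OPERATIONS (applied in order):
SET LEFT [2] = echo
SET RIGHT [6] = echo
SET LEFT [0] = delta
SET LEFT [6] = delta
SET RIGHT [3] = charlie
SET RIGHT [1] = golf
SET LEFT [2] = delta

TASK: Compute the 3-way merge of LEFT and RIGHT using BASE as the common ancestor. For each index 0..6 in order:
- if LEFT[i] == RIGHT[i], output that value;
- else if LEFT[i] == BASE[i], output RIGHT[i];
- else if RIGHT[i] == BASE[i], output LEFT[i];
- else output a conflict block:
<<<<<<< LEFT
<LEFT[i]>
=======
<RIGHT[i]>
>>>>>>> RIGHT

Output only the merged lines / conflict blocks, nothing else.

Answer: delta
golf
delta
charlie
golf
golf
echo

Derivation:
Final LEFT:  [delta, echo, delta, foxtrot, golf, golf, delta]
Final RIGHT: [bravo, golf, bravo, charlie, golf, golf, echo]
i=0: L=delta, R=bravo=BASE -> take LEFT -> delta
i=1: L=echo=BASE, R=golf -> take RIGHT -> golf
i=2: L=delta, R=bravo=BASE -> take LEFT -> delta
i=3: L=foxtrot=BASE, R=charlie -> take RIGHT -> charlie
i=4: L=golf R=golf -> agree -> golf
i=5: L=golf R=golf -> agree -> golf
i=6: L=delta=BASE, R=echo -> take RIGHT -> echo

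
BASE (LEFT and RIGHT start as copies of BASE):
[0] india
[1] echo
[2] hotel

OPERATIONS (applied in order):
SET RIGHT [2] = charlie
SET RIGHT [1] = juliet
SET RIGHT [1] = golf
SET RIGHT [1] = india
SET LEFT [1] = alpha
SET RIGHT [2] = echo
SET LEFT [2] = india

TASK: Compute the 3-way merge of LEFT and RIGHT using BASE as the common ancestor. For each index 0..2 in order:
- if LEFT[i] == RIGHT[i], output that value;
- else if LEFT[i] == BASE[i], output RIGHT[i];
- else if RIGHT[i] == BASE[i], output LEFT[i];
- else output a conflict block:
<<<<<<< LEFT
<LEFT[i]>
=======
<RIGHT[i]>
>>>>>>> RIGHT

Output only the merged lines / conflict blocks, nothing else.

Final LEFT:  [india, alpha, india]
Final RIGHT: [india, india, echo]
i=0: L=india R=india -> agree -> india
i=1: BASE=echo L=alpha R=india all differ -> CONFLICT
i=2: BASE=hotel L=india R=echo all differ -> CONFLICT

Answer: india
<<<<<<< LEFT
alpha
=======
india
>>>>>>> RIGHT
<<<<<<< LEFT
india
=======
echo
>>>>>>> RIGHT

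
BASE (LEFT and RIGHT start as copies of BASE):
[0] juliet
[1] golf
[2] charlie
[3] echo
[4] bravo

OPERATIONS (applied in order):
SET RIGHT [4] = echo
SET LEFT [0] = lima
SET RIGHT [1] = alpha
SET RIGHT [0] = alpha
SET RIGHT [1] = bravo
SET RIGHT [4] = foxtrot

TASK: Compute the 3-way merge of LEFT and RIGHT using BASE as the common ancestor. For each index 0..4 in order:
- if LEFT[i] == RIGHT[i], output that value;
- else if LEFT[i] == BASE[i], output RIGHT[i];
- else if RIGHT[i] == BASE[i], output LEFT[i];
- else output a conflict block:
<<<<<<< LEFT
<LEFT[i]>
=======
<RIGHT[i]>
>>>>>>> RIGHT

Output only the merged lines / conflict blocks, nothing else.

Answer: <<<<<<< LEFT
lima
=======
alpha
>>>>>>> RIGHT
bravo
charlie
echo
foxtrot

Derivation:
Final LEFT:  [lima, golf, charlie, echo, bravo]
Final RIGHT: [alpha, bravo, charlie, echo, foxtrot]
i=0: BASE=juliet L=lima R=alpha all differ -> CONFLICT
i=1: L=golf=BASE, R=bravo -> take RIGHT -> bravo
i=2: L=charlie R=charlie -> agree -> charlie
i=3: L=echo R=echo -> agree -> echo
i=4: L=bravo=BASE, R=foxtrot -> take RIGHT -> foxtrot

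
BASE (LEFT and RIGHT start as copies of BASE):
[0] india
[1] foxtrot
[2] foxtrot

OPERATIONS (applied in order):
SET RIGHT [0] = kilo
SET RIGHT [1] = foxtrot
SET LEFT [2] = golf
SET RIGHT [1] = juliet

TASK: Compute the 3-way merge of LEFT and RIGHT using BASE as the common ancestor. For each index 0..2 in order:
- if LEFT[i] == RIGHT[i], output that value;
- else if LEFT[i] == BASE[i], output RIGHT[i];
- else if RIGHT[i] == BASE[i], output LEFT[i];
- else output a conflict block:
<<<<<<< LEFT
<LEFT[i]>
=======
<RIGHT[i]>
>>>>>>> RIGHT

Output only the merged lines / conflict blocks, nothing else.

Final LEFT:  [india, foxtrot, golf]
Final RIGHT: [kilo, juliet, foxtrot]
i=0: L=india=BASE, R=kilo -> take RIGHT -> kilo
i=1: L=foxtrot=BASE, R=juliet -> take RIGHT -> juliet
i=2: L=golf, R=foxtrot=BASE -> take LEFT -> golf

Answer: kilo
juliet
golf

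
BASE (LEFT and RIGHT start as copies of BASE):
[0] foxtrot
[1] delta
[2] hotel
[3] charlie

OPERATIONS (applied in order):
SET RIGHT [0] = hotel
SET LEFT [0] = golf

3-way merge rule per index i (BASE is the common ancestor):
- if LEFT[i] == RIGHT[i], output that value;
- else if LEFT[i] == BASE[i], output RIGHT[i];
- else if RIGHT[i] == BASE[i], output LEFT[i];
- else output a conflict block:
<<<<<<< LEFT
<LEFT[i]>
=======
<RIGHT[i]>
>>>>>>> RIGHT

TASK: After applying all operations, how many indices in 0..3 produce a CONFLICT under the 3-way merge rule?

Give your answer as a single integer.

Final LEFT:  [golf, delta, hotel, charlie]
Final RIGHT: [hotel, delta, hotel, charlie]
i=0: BASE=foxtrot L=golf R=hotel all differ -> CONFLICT
i=1: L=delta R=delta -> agree -> delta
i=2: L=hotel R=hotel -> agree -> hotel
i=3: L=charlie R=charlie -> agree -> charlie
Conflict count: 1

Answer: 1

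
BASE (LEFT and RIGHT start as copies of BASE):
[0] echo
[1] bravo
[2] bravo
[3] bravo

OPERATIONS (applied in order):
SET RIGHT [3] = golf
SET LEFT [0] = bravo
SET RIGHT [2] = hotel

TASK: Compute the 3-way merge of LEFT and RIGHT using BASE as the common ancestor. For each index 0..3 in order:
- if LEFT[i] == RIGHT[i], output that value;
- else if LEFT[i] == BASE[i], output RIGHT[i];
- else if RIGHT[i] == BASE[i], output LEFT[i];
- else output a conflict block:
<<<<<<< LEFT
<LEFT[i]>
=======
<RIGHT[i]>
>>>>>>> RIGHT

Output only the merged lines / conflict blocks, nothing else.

Final LEFT:  [bravo, bravo, bravo, bravo]
Final RIGHT: [echo, bravo, hotel, golf]
i=0: L=bravo, R=echo=BASE -> take LEFT -> bravo
i=1: L=bravo R=bravo -> agree -> bravo
i=2: L=bravo=BASE, R=hotel -> take RIGHT -> hotel
i=3: L=bravo=BASE, R=golf -> take RIGHT -> golf

Answer: bravo
bravo
hotel
golf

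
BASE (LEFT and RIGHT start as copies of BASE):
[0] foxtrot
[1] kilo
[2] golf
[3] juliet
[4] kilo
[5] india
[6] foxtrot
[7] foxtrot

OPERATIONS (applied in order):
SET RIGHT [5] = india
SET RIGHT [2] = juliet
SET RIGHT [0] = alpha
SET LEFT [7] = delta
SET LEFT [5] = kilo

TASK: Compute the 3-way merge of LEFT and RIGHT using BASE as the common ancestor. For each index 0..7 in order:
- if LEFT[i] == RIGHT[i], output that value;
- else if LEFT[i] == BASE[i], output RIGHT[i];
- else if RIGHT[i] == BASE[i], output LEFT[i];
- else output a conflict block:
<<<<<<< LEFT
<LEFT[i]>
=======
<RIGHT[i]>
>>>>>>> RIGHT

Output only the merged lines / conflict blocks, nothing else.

Answer: alpha
kilo
juliet
juliet
kilo
kilo
foxtrot
delta

Derivation:
Final LEFT:  [foxtrot, kilo, golf, juliet, kilo, kilo, foxtrot, delta]
Final RIGHT: [alpha, kilo, juliet, juliet, kilo, india, foxtrot, foxtrot]
i=0: L=foxtrot=BASE, R=alpha -> take RIGHT -> alpha
i=1: L=kilo R=kilo -> agree -> kilo
i=2: L=golf=BASE, R=juliet -> take RIGHT -> juliet
i=3: L=juliet R=juliet -> agree -> juliet
i=4: L=kilo R=kilo -> agree -> kilo
i=5: L=kilo, R=india=BASE -> take LEFT -> kilo
i=6: L=foxtrot R=foxtrot -> agree -> foxtrot
i=7: L=delta, R=foxtrot=BASE -> take LEFT -> delta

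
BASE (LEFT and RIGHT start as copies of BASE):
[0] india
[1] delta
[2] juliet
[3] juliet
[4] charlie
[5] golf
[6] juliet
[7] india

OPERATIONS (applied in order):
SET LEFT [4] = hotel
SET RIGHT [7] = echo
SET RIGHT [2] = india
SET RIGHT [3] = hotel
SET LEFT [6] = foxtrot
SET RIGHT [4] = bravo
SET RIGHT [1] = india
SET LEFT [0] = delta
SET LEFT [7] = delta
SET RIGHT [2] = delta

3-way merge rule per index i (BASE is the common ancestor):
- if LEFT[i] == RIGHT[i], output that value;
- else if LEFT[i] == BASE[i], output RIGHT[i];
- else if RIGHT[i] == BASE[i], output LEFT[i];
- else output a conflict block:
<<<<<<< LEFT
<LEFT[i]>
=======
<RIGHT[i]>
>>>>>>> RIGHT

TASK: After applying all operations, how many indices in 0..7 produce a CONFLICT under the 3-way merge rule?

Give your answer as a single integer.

Final LEFT:  [delta, delta, juliet, juliet, hotel, golf, foxtrot, delta]
Final RIGHT: [india, india, delta, hotel, bravo, golf, juliet, echo]
i=0: L=delta, R=india=BASE -> take LEFT -> delta
i=1: L=delta=BASE, R=india -> take RIGHT -> india
i=2: L=juliet=BASE, R=delta -> take RIGHT -> delta
i=3: L=juliet=BASE, R=hotel -> take RIGHT -> hotel
i=4: BASE=charlie L=hotel R=bravo all differ -> CONFLICT
i=5: L=golf R=golf -> agree -> golf
i=6: L=foxtrot, R=juliet=BASE -> take LEFT -> foxtrot
i=7: BASE=india L=delta R=echo all differ -> CONFLICT
Conflict count: 2

Answer: 2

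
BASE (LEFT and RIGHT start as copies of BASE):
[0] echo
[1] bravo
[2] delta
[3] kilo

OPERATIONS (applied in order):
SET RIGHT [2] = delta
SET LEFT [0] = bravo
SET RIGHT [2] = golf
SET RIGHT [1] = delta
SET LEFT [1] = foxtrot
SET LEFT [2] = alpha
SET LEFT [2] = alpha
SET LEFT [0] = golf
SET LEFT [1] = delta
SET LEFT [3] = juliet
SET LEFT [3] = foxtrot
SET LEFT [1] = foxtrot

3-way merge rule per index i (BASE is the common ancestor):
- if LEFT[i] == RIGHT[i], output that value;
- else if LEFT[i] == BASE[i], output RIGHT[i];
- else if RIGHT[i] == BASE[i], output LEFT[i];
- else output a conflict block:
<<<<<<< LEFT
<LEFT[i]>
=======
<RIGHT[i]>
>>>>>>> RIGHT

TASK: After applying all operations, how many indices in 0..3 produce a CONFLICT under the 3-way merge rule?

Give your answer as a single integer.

Final LEFT:  [golf, foxtrot, alpha, foxtrot]
Final RIGHT: [echo, delta, golf, kilo]
i=0: L=golf, R=echo=BASE -> take LEFT -> golf
i=1: BASE=bravo L=foxtrot R=delta all differ -> CONFLICT
i=2: BASE=delta L=alpha R=golf all differ -> CONFLICT
i=3: L=foxtrot, R=kilo=BASE -> take LEFT -> foxtrot
Conflict count: 2

Answer: 2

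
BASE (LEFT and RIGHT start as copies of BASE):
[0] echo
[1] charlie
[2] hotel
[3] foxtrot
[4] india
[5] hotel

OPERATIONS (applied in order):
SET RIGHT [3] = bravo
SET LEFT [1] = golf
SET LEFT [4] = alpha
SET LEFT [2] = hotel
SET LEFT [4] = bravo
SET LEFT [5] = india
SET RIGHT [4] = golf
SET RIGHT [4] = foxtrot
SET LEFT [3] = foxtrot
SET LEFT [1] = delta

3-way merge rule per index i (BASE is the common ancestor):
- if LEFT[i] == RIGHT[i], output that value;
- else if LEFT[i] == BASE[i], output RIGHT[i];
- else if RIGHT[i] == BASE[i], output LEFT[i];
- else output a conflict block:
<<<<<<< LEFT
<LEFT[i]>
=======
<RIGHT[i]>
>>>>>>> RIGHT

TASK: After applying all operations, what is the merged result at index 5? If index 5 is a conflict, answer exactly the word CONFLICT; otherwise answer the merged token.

Answer: india

Derivation:
Final LEFT:  [echo, delta, hotel, foxtrot, bravo, india]
Final RIGHT: [echo, charlie, hotel, bravo, foxtrot, hotel]
i=0: L=echo R=echo -> agree -> echo
i=1: L=delta, R=charlie=BASE -> take LEFT -> delta
i=2: L=hotel R=hotel -> agree -> hotel
i=3: L=foxtrot=BASE, R=bravo -> take RIGHT -> bravo
i=4: BASE=india L=bravo R=foxtrot all differ -> CONFLICT
i=5: L=india, R=hotel=BASE -> take LEFT -> india
Index 5 -> india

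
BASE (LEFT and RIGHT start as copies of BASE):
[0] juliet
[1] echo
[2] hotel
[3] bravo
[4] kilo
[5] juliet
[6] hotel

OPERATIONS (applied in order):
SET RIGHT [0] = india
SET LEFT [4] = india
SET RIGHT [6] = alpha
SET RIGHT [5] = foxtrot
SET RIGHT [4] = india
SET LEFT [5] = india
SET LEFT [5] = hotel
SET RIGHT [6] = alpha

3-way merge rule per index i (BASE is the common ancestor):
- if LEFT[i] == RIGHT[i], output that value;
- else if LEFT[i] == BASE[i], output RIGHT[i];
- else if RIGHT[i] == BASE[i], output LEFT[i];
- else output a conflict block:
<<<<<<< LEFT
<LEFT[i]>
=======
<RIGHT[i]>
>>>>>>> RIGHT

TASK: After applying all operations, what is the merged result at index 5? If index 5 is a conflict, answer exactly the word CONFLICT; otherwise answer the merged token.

Answer: CONFLICT

Derivation:
Final LEFT:  [juliet, echo, hotel, bravo, india, hotel, hotel]
Final RIGHT: [india, echo, hotel, bravo, india, foxtrot, alpha]
i=0: L=juliet=BASE, R=india -> take RIGHT -> india
i=1: L=echo R=echo -> agree -> echo
i=2: L=hotel R=hotel -> agree -> hotel
i=3: L=bravo R=bravo -> agree -> bravo
i=4: L=india R=india -> agree -> india
i=5: BASE=juliet L=hotel R=foxtrot all differ -> CONFLICT
i=6: L=hotel=BASE, R=alpha -> take RIGHT -> alpha
Index 5 -> CONFLICT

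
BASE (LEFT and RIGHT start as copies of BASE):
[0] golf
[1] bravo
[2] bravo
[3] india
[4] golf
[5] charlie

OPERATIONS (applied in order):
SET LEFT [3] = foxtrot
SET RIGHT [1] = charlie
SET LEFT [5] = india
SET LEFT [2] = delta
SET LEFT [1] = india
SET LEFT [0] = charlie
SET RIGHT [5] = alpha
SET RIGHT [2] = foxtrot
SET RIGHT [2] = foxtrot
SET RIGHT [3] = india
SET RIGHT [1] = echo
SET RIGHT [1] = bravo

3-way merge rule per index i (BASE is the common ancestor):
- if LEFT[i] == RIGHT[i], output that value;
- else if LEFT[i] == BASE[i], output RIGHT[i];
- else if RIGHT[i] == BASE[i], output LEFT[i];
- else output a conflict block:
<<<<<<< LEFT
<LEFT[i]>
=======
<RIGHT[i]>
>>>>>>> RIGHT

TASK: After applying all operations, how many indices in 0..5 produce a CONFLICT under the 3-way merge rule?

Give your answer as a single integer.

Final LEFT:  [charlie, india, delta, foxtrot, golf, india]
Final RIGHT: [golf, bravo, foxtrot, india, golf, alpha]
i=0: L=charlie, R=golf=BASE -> take LEFT -> charlie
i=1: L=india, R=bravo=BASE -> take LEFT -> india
i=2: BASE=bravo L=delta R=foxtrot all differ -> CONFLICT
i=3: L=foxtrot, R=india=BASE -> take LEFT -> foxtrot
i=4: L=golf R=golf -> agree -> golf
i=5: BASE=charlie L=india R=alpha all differ -> CONFLICT
Conflict count: 2

Answer: 2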